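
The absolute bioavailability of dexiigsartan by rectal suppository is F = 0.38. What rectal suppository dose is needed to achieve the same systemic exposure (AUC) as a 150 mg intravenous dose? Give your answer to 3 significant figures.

For equal systemic exposure: F × D_ev = D_iv
D_ev = D_iv / F = 150 / 0.38 = 394.737 mg

D_rectal = 395 mg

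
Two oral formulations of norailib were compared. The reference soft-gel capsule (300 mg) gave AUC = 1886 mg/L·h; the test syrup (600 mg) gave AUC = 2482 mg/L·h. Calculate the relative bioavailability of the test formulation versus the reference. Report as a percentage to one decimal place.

F_rel = (AUC_test/D_test) / (AUC_ref/D_ref)
      = (2482/600) / (1886/300)
      = 4.13667 / 6.28667 = 0.6580 = 65.80%

F_rel = 65.8%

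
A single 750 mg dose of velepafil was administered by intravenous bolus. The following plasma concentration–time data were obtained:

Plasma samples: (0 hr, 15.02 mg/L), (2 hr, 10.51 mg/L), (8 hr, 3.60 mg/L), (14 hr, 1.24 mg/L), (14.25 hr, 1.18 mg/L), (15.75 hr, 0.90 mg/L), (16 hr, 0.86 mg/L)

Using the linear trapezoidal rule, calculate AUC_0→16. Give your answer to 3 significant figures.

AUC = 84.5 mg/L·hr

Trapezoidal AUC_0→16:
  [0→2]: (15.02+10.51)/2 × 2 = 25.53
  [2→8]: (10.51+3.60)/2 × 6 = 42.33
  [8→14]: (3.60+1.24)/2 × 6 = 14.52
  [14→14.25]: (1.24+1.18)/2 × 0.25 = 0.3025
  [14.25→15.75]: (1.18+0.90)/2 × 1.5 = 1.56
  [15.75→16]: (0.90+0.86)/2 × 0.25 = 0.22
  Sum = 84.4625 mg/L·hr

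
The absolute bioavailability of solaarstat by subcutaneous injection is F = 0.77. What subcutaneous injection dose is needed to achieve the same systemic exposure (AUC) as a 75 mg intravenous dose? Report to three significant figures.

D_subcutaneous = 97.4 mg

For equal systemic exposure: F × D_ev = D_iv
D_ev = D_iv / F = 75 / 0.77 = 97.4026 mg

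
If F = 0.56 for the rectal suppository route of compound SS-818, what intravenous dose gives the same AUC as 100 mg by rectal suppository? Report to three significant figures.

D_iv = 56.0 mg

Systemic exposure from an extravascular dose = F × D_ev, so the equivalent IV dose is F × D_ev.
D_iv = F × D_ev = 0.56 × 100 = 56 mg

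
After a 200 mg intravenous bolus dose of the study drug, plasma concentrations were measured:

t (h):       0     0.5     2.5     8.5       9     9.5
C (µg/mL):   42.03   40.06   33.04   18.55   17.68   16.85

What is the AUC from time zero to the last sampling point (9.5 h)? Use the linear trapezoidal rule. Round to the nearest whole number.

AUC = 266 µg/mL·h

Trapezoidal AUC_0→9.5:
  [0→0.5]: (42.03+40.06)/2 × 0.5 = 20.5225
  [0.5→2.5]: (40.06+33.04)/2 × 2 = 73.1
  [2.5→8.5]: (33.04+18.55)/2 × 6 = 154.77
  [8.5→9]: (18.55+17.68)/2 × 0.5 = 9.0575
  [9→9.5]: (17.68+16.85)/2 × 0.5 = 8.6325
  Sum = 266.0825 µg/mL·h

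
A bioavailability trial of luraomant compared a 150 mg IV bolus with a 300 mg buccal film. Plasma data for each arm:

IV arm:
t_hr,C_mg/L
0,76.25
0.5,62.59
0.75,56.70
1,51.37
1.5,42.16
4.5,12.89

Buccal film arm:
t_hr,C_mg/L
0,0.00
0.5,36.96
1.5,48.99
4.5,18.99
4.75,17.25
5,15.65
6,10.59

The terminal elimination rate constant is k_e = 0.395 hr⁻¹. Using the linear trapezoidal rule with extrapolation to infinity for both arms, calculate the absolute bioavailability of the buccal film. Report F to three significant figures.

F = 0.503

Trapezoidal AUC_0→4.5 (IV):
  [0→0.5]: (76.25+62.59)/2 × 0.5 = 34.71
  [0.5→0.75]: (62.59+56.70)/2 × 0.25 = 14.91125
  [0.75→1]: (56.70+51.37)/2 × 0.25 = 13.50875
  [1→1.5]: (51.37+42.16)/2 × 0.5 = 23.3825
  [1.5→4.5]: (42.16+12.89)/2 × 3 = 82.575
  Sum = 169.0875 mg/L·hr
IV tail: 12.89/0.395 = 32.633; AUC_iv,0→∞ = 169.0875 + 32.633 = 201.7205 mg/L·hr
Trapezoidal AUC_0→6 (buccal film):
  [0→0.5]: (0.00+36.96)/2 × 0.5 = 9.24
  [0.5→1.5]: (36.96+48.99)/2 × 1 = 42.975
  [1.5→4.5]: (48.99+18.99)/2 × 3 = 101.97
  [4.5→4.75]: (18.99+17.25)/2 × 0.25 = 4.53
  [4.75→5]: (17.25+15.65)/2 × 0.25 = 4.1125
  [5→6]: (15.65+10.59)/2 × 1 = 13.12
  Sum = 175.9475 mg/L·hr
buccal film tail: 10.59/0.395 = 26.810; AUC_ev,0→∞ = 175.9475 + 26.810 = 202.7575 mg/L·hr
F = (AUC_ev/D_ev)/(AUC_iv/D_iv) = (202.7575/300)/(201.7205/150) = 0.675858/1.3448 = 0.5026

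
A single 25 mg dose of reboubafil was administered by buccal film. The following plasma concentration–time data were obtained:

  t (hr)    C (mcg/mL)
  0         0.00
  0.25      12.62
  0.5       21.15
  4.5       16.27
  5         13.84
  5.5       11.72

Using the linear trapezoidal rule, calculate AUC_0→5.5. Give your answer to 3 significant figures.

AUC = 94.6 mcg/mL·hr

Trapezoidal AUC_0→5.5:
  [0→0.25]: (0.00+12.62)/2 × 0.25 = 1.5775
  [0.25→0.5]: (12.62+21.15)/2 × 0.25 = 4.22125
  [0.5→4.5]: (21.15+16.27)/2 × 4 = 74.84
  [4.5→5]: (16.27+13.84)/2 × 0.5 = 7.5275
  [5→5.5]: (13.84+11.72)/2 × 0.5 = 6.39
  Sum = 94.55625 mcg/mL·hr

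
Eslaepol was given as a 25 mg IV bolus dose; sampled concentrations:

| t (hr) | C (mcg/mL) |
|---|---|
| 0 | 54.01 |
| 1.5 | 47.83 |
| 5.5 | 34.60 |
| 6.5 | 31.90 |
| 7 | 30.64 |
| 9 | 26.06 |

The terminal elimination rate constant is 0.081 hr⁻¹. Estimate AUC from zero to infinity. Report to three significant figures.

Trapezoidal AUC_0→9:
  [0→1.5]: (54.01+47.83)/2 × 1.5 = 76.38
  [1.5→5.5]: (47.83+34.60)/2 × 4 = 164.86
  [5.5→6.5]: (34.60+31.90)/2 × 1 = 33.25
  [6.5→7]: (31.90+30.64)/2 × 0.5 = 15.635
  [7→9]: (30.64+26.06)/2 × 2 = 56.7
  Sum = 346.825 mcg/mL·hr
Extrapolated tail: C_last / k_e = 26.06 / 0.081 = 321.728
AUC_0→∞ = 346.825 + 321.728 = 668.553 mcg/mL·hr

AUC = 669 mcg/mL·hr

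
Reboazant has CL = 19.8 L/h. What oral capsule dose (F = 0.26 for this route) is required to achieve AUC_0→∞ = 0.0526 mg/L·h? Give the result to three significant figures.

Dose = CL × AUC_0→∞ / F
     = 19.8 × 0.0526 / 0.26 = 4.00569 mg

Dose = 4.01 mg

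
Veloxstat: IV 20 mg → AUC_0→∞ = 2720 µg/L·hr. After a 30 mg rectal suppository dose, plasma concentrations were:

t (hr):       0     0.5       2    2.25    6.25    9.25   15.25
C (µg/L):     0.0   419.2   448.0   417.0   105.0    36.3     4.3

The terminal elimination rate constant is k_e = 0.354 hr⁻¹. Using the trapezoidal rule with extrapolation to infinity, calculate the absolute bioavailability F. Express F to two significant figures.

F = 0.55

Trapezoidal AUC_0→15.25 (rectal suppository):
  [0→0.5]: (0.0+419.2)/2 × 0.5 = 104.8
  [0.5→2]: (419.2+448.0)/2 × 1.5 = 650.4
  [2→2.25]: (448.0+417.0)/2 × 0.25 = 108.125
  [2.25→6.25]: (417.0+105.0)/2 × 4 = 1044.0
  [6.25→9.25]: (105.0+36.3)/2 × 3 = 211.95
  [9.25→15.25]: (36.3+4.3)/2 × 6 = 121.8
  Sum = 2241.075 µg/L·hr
Tail: C_last/k_e = 4.3/0.354 = 12.147
AUC_0→∞ (rectal suppository) = 2241.075 + 12.147 = 2253.222 µg/L·hr
F = (AUC_ev/D_ev)/(AUC_iv/D_iv) = (2253.222/30)/(2720/20) = 75.1074/136 = 0.5523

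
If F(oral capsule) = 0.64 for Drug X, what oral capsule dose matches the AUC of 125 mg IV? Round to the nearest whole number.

D_oral = 195 mg

For equal systemic exposure: F × D_ev = D_iv
D_ev = D_iv / F = 125 / 0.64 = 195.3125 mg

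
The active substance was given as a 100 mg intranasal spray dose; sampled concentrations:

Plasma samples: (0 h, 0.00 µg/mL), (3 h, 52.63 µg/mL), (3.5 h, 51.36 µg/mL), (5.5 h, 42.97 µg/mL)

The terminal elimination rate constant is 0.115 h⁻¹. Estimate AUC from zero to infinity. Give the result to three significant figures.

AUC = 573 µg/mL·h

Trapezoidal AUC_0→5.5:
  [0→3]: (0.00+52.63)/2 × 3 = 78.945
  [3→3.5]: (52.63+51.36)/2 × 0.5 = 25.9975
  [3.5→5.5]: (51.36+42.97)/2 × 2 = 94.33
  Sum = 199.2725 µg/mL·h
Extrapolated tail: C_last / k_e = 42.97 / 0.115 = 373.652
AUC_0→∞ = 199.2725 + 373.652 = 572.9245 µg/mL·h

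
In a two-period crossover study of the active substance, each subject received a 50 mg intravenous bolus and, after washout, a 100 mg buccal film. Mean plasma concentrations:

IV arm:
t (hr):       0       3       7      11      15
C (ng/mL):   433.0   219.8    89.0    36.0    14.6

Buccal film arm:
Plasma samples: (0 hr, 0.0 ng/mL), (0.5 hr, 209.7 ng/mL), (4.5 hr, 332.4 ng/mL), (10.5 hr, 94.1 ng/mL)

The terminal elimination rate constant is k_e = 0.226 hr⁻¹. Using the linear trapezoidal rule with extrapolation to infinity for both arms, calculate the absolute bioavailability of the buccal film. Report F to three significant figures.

F = 0.704

Trapezoidal AUC_0→15 (IV):
  [0→3]: (433.0+219.8)/2 × 3 = 979.2
  [3→7]: (219.8+89.0)/2 × 4 = 617.6
  [7→11]: (89.0+36.0)/2 × 4 = 250.0
  [11→15]: (36.0+14.6)/2 × 4 = 101.2
  Sum = 1948.0 ng/mL·hr
IV tail: 14.6/0.226 = 64.602; AUC_iv,0→∞ = 1948.0 + 64.602 = 2012.602 ng/mL·hr
Trapezoidal AUC_0→10.5 (buccal film):
  [0→0.5]: (0.0+209.7)/2 × 0.5 = 52.425
  [0.5→4.5]: (209.7+332.4)/2 × 4 = 1084.2
  [4.5→10.5]: (332.4+94.1)/2 × 6 = 1279.5
  Sum = 2416.125 ng/mL·hr
buccal film tail: 94.1/0.226 = 416.372; AUC_ev,0→∞ = 2416.125 + 416.372 = 2832.497 ng/mL·hr
F = (AUC_ev/D_ev)/(AUC_iv/D_iv) = (2832.497/100)/(2012.602/50) = 28.32497/40.25204 = 0.7037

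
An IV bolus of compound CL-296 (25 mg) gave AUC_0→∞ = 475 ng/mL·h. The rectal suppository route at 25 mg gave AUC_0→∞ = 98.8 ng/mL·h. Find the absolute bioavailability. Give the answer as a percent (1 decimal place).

F = (AUC_ev / D_ev) / (AUC_iv / D_iv)
  = (98.8/25) / (475/25)
  = 3.952 / 19 = 0.2080
  = 20.80%

F = 20.8%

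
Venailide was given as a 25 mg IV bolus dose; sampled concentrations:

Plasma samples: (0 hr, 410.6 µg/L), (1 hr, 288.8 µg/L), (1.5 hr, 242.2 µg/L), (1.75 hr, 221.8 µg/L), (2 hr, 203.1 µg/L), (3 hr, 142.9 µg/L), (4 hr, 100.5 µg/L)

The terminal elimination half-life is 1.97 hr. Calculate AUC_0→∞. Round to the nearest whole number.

AUC = 1174 µg/L·hr

Trapezoidal AUC_0→4:
  [0→1]: (410.6+288.8)/2 × 1 = 349.7
  [1→1.5]: (288.8+242.2)/2 × 0.5 = 132.75
  [1.5→1.75]: (242.2+221.8)/2 × 0.25 = 58.0
  [1.75→2]: (221.8+203.1)/2 × 0.25 = 53.1125
  [2→3]: (203.1+142.9)/2 × 1 = 173.0
  [3→4]: (142.9+100.5)/2 × 1 = 121.7
  Sum = 888.2625 µg/L·hr
k_e = ln2 / t½ = 0.693147 / 1.97 = 0.3519 hr^-1
Extrapolated tail: C_last / k_e = 100.5 / 0.3519 = 285.592
AUC_0→∞ = 888.2625 + 285.592 = 1173.8545 µg/L·hr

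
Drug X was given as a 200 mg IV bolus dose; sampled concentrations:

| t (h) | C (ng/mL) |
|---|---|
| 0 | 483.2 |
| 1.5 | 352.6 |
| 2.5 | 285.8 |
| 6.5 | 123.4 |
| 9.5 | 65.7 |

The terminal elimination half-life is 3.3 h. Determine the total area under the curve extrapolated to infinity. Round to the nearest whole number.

AUC = 2361 ng/mL·h

Trapezoidal AUC_0→9.5:
  [0→1.5]: (483.2+352.6)/2 × 1.5 = 626.85
  [1.5→2.5]: (352.6+285.8)/2 × 1 = 319.2
  [2.5→6.5]: (285.8+123.4)/2 × 4 = 818.4
  [6.5→9.5]: (123.4+65.7)/2 × 3 = 283.65
  Sum = 2048.1 ng/mL·h
k_e = ln2 / t½ = 0.693147 / 3.3 = 0.2100 h^-1
Extrapolated tail: C_last / k_e = 65.7 / 0.21 = 312.857
AUC_0→∞ = 2048.1 + 312.857 = 2360.957 ng/mL·h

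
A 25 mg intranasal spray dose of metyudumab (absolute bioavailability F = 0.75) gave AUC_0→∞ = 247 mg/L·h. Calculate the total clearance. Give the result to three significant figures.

CL = 0.0759 L/h

CL = F × Dose / AUC_0→∞
   = 0.75 × 25 / 247 = 0.0759109 L/h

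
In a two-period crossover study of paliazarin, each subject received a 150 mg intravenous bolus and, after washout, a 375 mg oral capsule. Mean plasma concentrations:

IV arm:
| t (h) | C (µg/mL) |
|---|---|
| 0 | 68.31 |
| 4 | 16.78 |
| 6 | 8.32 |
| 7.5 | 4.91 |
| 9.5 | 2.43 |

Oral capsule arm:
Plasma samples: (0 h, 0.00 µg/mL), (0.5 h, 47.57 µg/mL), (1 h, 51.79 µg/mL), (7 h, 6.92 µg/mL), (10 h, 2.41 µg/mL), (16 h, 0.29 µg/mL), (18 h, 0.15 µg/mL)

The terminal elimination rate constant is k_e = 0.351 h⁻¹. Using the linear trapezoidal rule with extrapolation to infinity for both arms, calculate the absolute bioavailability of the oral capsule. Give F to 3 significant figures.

F = 0.430

Trapezoidal AUC_0→9.5 (IV):
  [0→4]: (68.31+16.78)/2 × 4 = 170.18
  [4→6]: (16.78+8.32)/2 × 2 = 25.1
  [6→7.5]: (8.32+4.91)/2 × 1.5 = 9.9225
  [7.5→9.5]: (4.91+2.43)/2 × 2 = 7.34
  Sum = 212.5425 µg/mL·h
IV tail: 2.43/0.351 = 6.923; AUC_iv,0→∞ = 212.5425 + 6.923 = 219.4655 µg/mL·h
Trapezoidal AUC_0→18 (oral capsule):
  [0→0.5]: (0.00+47.57)/2 × 0.5 = 11.8925
  [0.5→1]: (47.57+51.79)/2 × 0.5 = 24.84
  [1→7]: (51.79+6.92)/2 × 6 = 176.13
  [7→10]: (6.92+2.41)/2 × 3 = 13.995
  [10→16]: (2.41+0.29)/2 × 6 = 8.1
  [16→18]: (0.29+0.15)/2 × 2 = 0.44
  Sum = 235.3975 µg/mL·h
oral capsule tail: 0.15/0.351 = 0.427; AUC_ev,0→∞ = 235.3975 + 0.427 = 235.8245 µg/mL·h
F = (AUC_ev/D_ev)/(AUC_iv/D_iv) = (235.8245/375)/(219.4655/150) = 0.628865/1.4631 = 0.4298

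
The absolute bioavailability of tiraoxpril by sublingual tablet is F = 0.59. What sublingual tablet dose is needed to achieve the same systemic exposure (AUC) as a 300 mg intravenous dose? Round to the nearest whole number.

D_sublingual = 508 mg

For equal systemic exposure: F × D_ev = D_iv
D_ev = D_iv / F = 300 / 0.59 = 508.475 mg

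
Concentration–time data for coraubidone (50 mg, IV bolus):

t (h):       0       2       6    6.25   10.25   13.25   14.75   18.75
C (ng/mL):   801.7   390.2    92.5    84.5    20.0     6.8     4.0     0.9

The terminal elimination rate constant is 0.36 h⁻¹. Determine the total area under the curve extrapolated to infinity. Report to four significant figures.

AUC = 2449 ng/mL·h

Trapezoidal AUC_0→18.75:
  [0→2]: (801.7+390.2)/2 × 2 = 1191.9
  [2→6]: (390.2+92.5)/2 × 4 = 965.4
  [6→6.25]: (92.5+84.5)/2 × 0.25 = 22.125
  [6.25→10.25]: (84.5+20.0)/2 × 4 = 209.0
  [10.25→13.25]: (20.0+6.8)/2 × 3 = 40.2
  [13.25→14.75]: (6.8+4.0)/2 × 1.5 = 8.1
  [14.75→18.75]: (4.0+0.9)/2 × 4 = 9.8
  Sum = 2446.525 ng/mL·h
Extrapolated tail: C_last / k_e = 0.9 / 0.36 = 2.500
AUC_0→∞ = 2446.525 + 2.500 = 2449.025 ng/mL·h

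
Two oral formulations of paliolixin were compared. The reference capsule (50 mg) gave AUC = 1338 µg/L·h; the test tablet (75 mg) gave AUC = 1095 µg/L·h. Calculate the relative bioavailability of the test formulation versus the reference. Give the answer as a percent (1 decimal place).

F_rel = (AUC_test/D_test) / (AUC_ref/D_ref)
      = (1095/75) / (1338/50)
      = 14.6 / 26.76 = 0.5456 = 54.56%

F_rel = 54.6%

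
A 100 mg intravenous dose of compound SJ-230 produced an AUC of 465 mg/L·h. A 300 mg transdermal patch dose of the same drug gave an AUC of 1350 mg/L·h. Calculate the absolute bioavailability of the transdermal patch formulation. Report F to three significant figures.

F = (AUC_ev / D_ev) / (AUC_iv / D_iv)
  = (1350/300) / (465/100)
  = 4.5 / 4.65 = 0.9677

F = 0.968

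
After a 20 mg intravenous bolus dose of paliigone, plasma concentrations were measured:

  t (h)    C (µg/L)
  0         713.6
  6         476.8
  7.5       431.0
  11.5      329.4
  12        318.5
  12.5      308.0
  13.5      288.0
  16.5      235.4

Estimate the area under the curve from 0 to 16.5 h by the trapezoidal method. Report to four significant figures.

Trapezoidal AUC_0→16.5:
  [0→6]: (713.6+476.8)/2 × 6 = 3571.2
  [6→7.5]: (476.8+431.0)/2 × 1.5 = 680.85
  [7.5→11.5]: (431.0+329.4)/2 × 4 = 1520.8
  [11.5→12]: (329.4+318.5)/2 × 0.5 = 161.975
  [12→12.5]: (318.5+308.0)/2 × 0.5 = 156.625
  [12.5→13.5]: (308.0+288.0)/2 × 1 = 298.0
  [13.5→16.5]: (288.0+235.4)/2 × 3 = 785.1
  Sum = 7174.55 µg/L·h

AUC = 7175 µg/L·h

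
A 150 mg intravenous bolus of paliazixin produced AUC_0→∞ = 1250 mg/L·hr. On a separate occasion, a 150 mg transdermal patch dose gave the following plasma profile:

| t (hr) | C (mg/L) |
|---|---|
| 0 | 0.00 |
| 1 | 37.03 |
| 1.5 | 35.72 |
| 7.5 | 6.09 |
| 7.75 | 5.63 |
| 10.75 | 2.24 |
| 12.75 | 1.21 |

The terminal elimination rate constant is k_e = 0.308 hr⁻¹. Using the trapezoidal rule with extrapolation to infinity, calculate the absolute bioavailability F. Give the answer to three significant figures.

Trapezoidal AUC_0→12.75 (transdermal patch):
  [0→1]: (0.00+37.03)/2 × 1 = 18.515
  [1→1.5]: (37.03+35.72)/2 × 0.5 = 18.1875
  [1.5→7.5]: (35.72+6.09)/2 × 6 = 125.43
  [7.5→7.75]: (6.09+5.63)/2 × 0.25 = 1.465
  [7.75→10.75]: (5.63+2.24)/2 × 3 = 11.805
  [10.75→12.75]: (2.24+1.21)/2 × 2 = 3.45
  Sum = 178.8525 mg/L·hr
Tail: C_last/k_e = 1.21/0.308 = 3.929
AUC_0→∞ (transdermal patch) = 178.8525 + 3.929 = 182.7815 mg/L·hr
F = (AUC_ev/D_ev)/(AUC_iv/D_iv) = (182.7815/150)/(1250/150) = 1.21854/8.33333 = 0.1462

F = 0.146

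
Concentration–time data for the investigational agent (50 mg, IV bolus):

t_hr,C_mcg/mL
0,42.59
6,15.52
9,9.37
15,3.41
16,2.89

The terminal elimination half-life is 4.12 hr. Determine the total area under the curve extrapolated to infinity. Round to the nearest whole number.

AUC = 270 mcg/mL·hr

Trapezoidal AUC_0→16:
  [0→6]: (42.59+15.52)/2 × 6 = 174.33
  [6→9]: (15.52+9.37)/2 × 3 = 37.335
  [9→15]: (9.37+3.41)/2 × 6 = 38.34
  [15→16]: (3.41+2.89)/2 × 1 = 3.15
  Sum = 253.155 mcg/mL·hr
k_e = ln2 / t½ = 0.693147 / 4.12 = 0.1682 hr^-1
Extrapolated tail: C_last / k_e = 2.89 / 0.1682 = 17.182
AUC_0→∞ = 253.155 + 17.182 = 270.337 mcg/mL·hr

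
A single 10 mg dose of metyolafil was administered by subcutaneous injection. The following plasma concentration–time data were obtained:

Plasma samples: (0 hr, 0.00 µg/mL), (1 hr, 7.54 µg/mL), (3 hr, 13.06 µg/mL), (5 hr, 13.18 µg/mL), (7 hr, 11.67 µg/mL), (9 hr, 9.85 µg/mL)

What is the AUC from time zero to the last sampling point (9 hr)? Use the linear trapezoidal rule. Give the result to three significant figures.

Trapezoidal AUC_0→9:
  [0→1]: (0.00+7.54)/2 × 1 = 3.77
  [1→3]: (7.54+13.06)/2 × 2 = 20.6
  [3→5]: (13.06+13.18)/2 × 2 = 26.24
  [5→7]: (13.18+11.67)/2 × 2 = 24.85
  [7→9]: (11.67+9.85)/2 × 2 = 21.52
  Sum = 96.98 µg/mL·hr

AUC = 97.0 µg/mL·hr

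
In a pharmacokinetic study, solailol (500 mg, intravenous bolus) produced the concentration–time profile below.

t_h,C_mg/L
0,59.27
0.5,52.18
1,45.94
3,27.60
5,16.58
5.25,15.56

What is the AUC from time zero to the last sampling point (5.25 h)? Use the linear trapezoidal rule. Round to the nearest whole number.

AUC = 174 mg/L·h

Trapezoidal AUC_0→5.25:
  [0→0.5]: (59.27+52.18)/2 × 0.5 = 27.8625
  [0.5→1]: (52.18+45.94)/2 × 0.5 = 24.53
  [1→3]: (45.94+27.60)/2 × 2 = 73.54
  [3→5]: (27.60+16.58)/2 × 2 = 44.18
  [5→5.25]: (16.58+15.56)/2 × 0.25 = 4.0175
  Sum = 174.13 mg/L·h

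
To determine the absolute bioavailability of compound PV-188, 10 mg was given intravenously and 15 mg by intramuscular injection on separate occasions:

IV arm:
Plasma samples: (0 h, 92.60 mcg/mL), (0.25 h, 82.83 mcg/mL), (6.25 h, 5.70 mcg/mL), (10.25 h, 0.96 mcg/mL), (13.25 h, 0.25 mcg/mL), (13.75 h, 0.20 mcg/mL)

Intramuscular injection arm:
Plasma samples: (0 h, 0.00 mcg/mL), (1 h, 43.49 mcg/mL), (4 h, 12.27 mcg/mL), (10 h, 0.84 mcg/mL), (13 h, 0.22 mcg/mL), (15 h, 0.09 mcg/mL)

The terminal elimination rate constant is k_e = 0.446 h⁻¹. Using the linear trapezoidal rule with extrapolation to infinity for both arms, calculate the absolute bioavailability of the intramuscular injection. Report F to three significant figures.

F = 0.323

Trapezoidal AUC_0→13.75 (IV):
  [0→0.25]: (92.60+82.83)/2 × 0.25 = 21.92875
  [0.25→6.25]: (82.83+5.70)/2 × 6 = 265.59
  [6.25→10.25]: (5.70+0.96)/2 × 4 = 13.32
  [10.25→13.25]: (0.96+0.25)/2 × 3 = 1.815
  [13.25→13.75]: (0.25+0.20)/2 × 0.5 = 0.1125
  Sum = 302.76625 mcg/mL·h
IV tail: 0.20/0.446 = 0.448; AUC_iv,0→∞ = 302.76625 + 0.448 = 303.21425 mcg/mL·h
Trapezoidal AUC_0→15 (intramuscular injection):
  [0→1]: (0.00+43.49)/2 × 1 = 21.745
  [1→4]: (43.49+12.27)/2 × 3 = 83.64
  [4→10]: (12.27+0.84)/2 × 6 = 39.33
  [10→13]: (0.84+0.22)/2 × 3 = 1.59
  [13→15]: (0.22+0.09)/2 × 2 = 0.31
  Sum = 146.615 mcg/mL·h
intramuscular injection tail: 0.09/0.446 = 0.202; AUC_ev,0→∞ = 146.615 + 0.202 = 146.817 mcg/mL·h
F = (AUC_ev/D_ev)/(AUC_iv/D_iv) = (146.817/15)/(303.21425/10) = 9.7878/30.321425 = 0.3228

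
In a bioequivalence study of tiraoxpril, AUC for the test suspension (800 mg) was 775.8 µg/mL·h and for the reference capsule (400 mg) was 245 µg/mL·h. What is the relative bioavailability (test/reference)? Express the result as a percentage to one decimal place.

F_rel = 158.3%

F_rel = (AUC_test/D_test) / (AUC_ref/D_ref)
      = (775.8/800) / (245/400)
      = 0.96975 / 0.6125 = 1.5833 = 158.33%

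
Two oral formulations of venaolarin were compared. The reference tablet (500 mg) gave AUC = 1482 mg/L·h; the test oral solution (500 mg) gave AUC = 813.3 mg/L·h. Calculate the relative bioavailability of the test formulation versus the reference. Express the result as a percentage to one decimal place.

F_rel = 54.9%

F_rel = (AUC_test/D_test) / (AUC_ref/D_ref)
      = (813.3/500) / (1482/500)
      = 1.6266 / 2.964 = 0.5488 = 54.88%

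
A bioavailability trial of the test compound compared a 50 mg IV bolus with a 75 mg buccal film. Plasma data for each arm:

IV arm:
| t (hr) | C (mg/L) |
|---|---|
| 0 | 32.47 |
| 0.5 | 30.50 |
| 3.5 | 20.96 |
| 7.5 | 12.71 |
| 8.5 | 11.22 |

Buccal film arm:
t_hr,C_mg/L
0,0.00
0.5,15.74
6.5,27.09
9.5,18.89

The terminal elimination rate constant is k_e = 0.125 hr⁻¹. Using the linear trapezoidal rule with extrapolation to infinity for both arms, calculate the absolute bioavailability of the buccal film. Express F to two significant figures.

Trapezoidal AUC_0→8.5 (IV):
  [0→0.5]: (32.47+30.50)/2 × 0.5 = 15.7425
  [0.5→3.5]: (30.50+20.96)/2 × 3 = 77.19
  [3.5→7.5]: (20.96+12.71)/2 × 4 = 67.34
  [7.5→8.5]: (12.71+11.22)/2 × 1 = 11.965
  Sum = 172.2375 mg/L·hr
IV tail: 11.22/0.125 = 89.760; AUC_iv,0→∞ = 172.2375 + 89.760 = 261.9975 mg/L·hr
Trapezoidal AUC_0→9.5 (buccal film):
  [0→0.5]: (0.00+15.74)/2 × 0.5 = 3.935
  [0.5→6.5]: (15.74+27.09)/2 × 6 = 128.49
  [6.5→9.5]: (27.09+18.89)/2 × 3 = 68.97
  Sum = 201.395 mg/L·hr
buccal film tail: 18.89/0.125 = 151.120; AUC_ev,0→∞ = 201.395 + 151.120 = 352.515 mg/L·hr
F = (AUC_ev/D_ev)/(AUC_iv/D_iv) = (352.515/75)/(261.9975/50) = 4.7002/5.23995 = 0.8970

F = 0.90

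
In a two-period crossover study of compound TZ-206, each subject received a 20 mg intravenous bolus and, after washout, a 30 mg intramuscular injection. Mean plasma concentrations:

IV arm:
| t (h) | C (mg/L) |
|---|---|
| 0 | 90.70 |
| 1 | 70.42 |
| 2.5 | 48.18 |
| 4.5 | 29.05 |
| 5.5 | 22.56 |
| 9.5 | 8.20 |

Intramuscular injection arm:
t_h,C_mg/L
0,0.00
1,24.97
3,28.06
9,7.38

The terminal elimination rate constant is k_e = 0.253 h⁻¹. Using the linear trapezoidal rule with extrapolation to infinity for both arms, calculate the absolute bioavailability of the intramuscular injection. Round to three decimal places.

F = 0.366

Trapezoidal AUC_0→9.5 (IV):
  [0→1]: (90.70+70.42)/2 × 1 = 80.56
  [1→2.5]: (70.42+48.18)/2 × 1.5 = 88.95
  [2.5→4.5]: (48.18+29.05)/2 × 2 = 77.23
  [4.5→5.5]: (29.05+22.56)/2 × 1 = 25.805
  [5.5→9.5]: (22.56+8.20)/2 × 4 = 61.52
  Sum = 334.065 mg/L·h
IV tail: 8.20/0.253 = 32.411; AUC_iv,0→∞ = 334.065 + 32.411 = 366.476 mg/L·h
Trapezoidal AUC_0→9 (intramuscular injection):
  [0→1]: (0.00+24.97)/2 × 1 = 12.485
  [1→3]: (24.97+28.06)/2 × 2 = 53.03
  [3→9]: (28.06+7.38)/2 × 6 = 106.32
  Sum = 171.835 mg/L·h
intramuscular injection tail: 7.38/0.253 = 29.170; AUC_ev,0→∞ = 171.835 + 29.170 = 201.005 mg/L·h
F = (AUC_ev/D_ev)/(AUC_iv/D_iv) = (201.005/30)/(366.476/20) = 6.70017/18.3238 = 0.3657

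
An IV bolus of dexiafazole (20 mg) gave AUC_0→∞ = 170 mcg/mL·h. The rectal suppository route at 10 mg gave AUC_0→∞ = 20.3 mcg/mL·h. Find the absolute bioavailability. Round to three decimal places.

F = (AUC_ev / D_ev) / (AUC_iv / D_iv)
  = (20.3/10) / (170/20)
  = 2.03 / 8.5 = 0.2388

F = 0.239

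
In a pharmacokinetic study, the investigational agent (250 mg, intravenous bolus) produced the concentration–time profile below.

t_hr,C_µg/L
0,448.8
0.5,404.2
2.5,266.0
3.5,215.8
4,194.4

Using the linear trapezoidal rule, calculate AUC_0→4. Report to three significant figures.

AUC = 1230 µg/L·hr

Trapezoidal AUC_0→4:
  [0→0.5]: (448.8+404.2)/2 × 0.5 = 213.25
  [0.5→2.5]: (404.2+266.0)/2 × 2 = 670.2
  [2.5→3.5]: (266.0+215.8)/2 × 1 = 240.9
  [3.5→4]: (215.8+194.4)/2 × 0.5 = 102.55
  Sum = 1226.9 µg/L·hr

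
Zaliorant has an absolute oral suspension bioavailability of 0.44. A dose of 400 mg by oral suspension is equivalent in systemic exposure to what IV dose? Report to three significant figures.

Systemic exposure from an extravascular dose = F × D_ev, so the equivalent IV dose is F × D_ev.
D_iv = F × D_ev = 0.44 × 400 = 176 mg

D_iv = 176 mg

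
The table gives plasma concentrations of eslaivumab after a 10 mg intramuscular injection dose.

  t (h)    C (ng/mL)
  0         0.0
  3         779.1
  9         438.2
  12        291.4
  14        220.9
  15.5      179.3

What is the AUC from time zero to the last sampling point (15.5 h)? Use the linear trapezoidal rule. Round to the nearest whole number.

Trapezoidal AUC_0→15.5:
  [0→3]: (0.0+779.1)/2 × 3 = 1168.65
  [3→9]: (779.1+438.2)/2 × 6 = 3651.9
  [9→12]: (438.2+291.4)/2 × 3 = 1094.4
  [12→14]: (291.4+220.9)/2 × 2 = 512.3
  [14→15.5]: (220.9+179.3)/2 × 1.5 = 300.15
  Sum = 6727.4 ng/mL·h

AUC = 6727 ng/mL·h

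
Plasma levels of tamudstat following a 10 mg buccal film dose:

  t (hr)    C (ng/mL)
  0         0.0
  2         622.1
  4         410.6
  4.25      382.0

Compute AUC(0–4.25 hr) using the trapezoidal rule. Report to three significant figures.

AUC = 1750 ng/mL·hr

Trapezoidal AUC_0→4.25:
  [0→2]: (0.0+622.1)/2 × 2 = 622.1
  [2→4]: (622.1+410.6)/2 × 2 = 1032.7
  [4→4.25]: (410.6+382.0)/2 × 0.25 = 99.075
  Sum = 1753.875 ng/mL·hr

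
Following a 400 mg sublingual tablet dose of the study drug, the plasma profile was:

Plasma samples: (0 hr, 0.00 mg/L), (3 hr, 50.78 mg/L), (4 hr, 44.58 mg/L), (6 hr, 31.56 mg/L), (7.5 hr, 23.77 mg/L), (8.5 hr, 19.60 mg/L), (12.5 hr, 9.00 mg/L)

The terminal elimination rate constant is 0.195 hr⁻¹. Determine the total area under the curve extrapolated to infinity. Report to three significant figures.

AUC = 367 mg/L·hr

Trapezoidal AUC_0→12.5:
  [0→3]: (0.00+50.78)/2 × 3 = 76.17
  [3→4]: (50.78+44.58)/2 × 1 = 47.68
  [4→6]: (44.58+31.56)/2 × 2 = 76.14
  [6→7.5]: (31.56+23.77)/2 × 1.5 = 41.4975
  [7.5→8.5]: (23.77+19.60)/2 × 1 = 21.685
  [8.5→12.5]: (19.60+9.00)/2 × 4 = 57.2
  Sum = 320.3725 mg/L·hr
Extrapolated tail: C_last / k_e = 9.00 / 0.195 = 46.154
AUC_0→∞ = 320.3725 + 46.154 = 366.5265 mg/L·hr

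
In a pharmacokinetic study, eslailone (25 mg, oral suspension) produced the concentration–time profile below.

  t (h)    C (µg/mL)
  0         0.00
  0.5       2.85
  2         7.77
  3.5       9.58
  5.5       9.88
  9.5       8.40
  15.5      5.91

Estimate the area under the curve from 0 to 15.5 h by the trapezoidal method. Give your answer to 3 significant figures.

AUC = 121 µg/mL·h

Trapezoidal AUC_0→15.5:
  [0→0.5]: (0.00+2.85)/2 × 0.5 = 0.7125
  [0.5→2]: (2.85+7.77)/2 × 1.5 = 7.965
  [2→3.5]: (7.77+9.58)/2 × 1.5 = 13.0125
  [3.5→5.5]: (9.58+9.88)/2 × 2 = 19.46
  [5.5→9.5]: (9.88+8.40)/2 × 4 = 36.56
  [9.5→15.5]: (8.40+5.91)/2 × 6 = 42.93
  Sum = 120.64 µg/mL·h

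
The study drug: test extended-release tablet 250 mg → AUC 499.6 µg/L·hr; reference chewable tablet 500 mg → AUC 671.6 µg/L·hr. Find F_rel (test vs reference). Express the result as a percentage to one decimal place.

F_rel = 148.8%

F_rel = (AUC_test/D_test) / (AUC_ref/D_ref)
      = (499.6/250) / (671.6/500)
      = 1.9984 / 1.3432 = 1.4878 = 148.78%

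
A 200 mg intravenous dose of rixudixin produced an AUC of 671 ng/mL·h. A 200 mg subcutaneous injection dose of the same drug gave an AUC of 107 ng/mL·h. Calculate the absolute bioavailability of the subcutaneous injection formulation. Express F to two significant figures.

F = (AUC_ev / D_ev) / (AUC_iv / D_iv)
  = (107/200) / (671/200)
  = 0.535 / 3.355 = 0.1595

F = 0.16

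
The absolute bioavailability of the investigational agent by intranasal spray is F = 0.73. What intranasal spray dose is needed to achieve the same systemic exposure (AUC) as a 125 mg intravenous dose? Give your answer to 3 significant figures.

For equal systemic exposure: F × D_ev = D_iv
D_ev = D_iv / F = 125 / 0.73 = 171.233 mg

D_intranasal = 171 mg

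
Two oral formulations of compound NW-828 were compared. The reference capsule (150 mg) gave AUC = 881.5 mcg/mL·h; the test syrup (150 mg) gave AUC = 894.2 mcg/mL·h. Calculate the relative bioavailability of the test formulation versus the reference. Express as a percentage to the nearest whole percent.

F_rel = (AUC_test/D_test) / (AUC_ref/D_ref)
      = (894.2/150) / (881.5/150)
      = 5.96133 / 5.87667 = 1.0144 = 101.44%

F_rel = 101%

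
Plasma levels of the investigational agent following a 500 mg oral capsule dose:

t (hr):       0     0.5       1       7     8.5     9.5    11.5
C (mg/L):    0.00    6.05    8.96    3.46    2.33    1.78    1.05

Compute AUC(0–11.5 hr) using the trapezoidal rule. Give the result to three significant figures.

AUC = 51.8 mg/L·hr

Trapezoidal AUC_0→11.5:
  [0→0.5]: (0.00+6.05)/2 × 0.5 = 1.5125
  [0.5→1]: (6.05+8.96)/2 × 0.5 = 3.7525
  [1→7]: (8.96+3.46)/2 × 6 = 37.26
  [7→8.5]: (3.46+2.33)/2 × 1.5 = 4.3425
  [8.5→9.5]: (2.33+1.78)/2 × 1 = 2.055
  [9.5→11.5]: (1.78+1.05)/2 × 2 = 2.83
  Sum = 51.7525 mg/L·hr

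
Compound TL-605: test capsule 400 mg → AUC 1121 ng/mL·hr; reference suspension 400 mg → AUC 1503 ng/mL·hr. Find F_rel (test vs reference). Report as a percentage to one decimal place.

F_rel = (AUC_test/D_test) / (AUC_ref/D_ref)
      = (1121/400) / (1503/400)
      = 2.8025 / 3.7575 = 0.7458 = 74.58%

F_rel = 74.6%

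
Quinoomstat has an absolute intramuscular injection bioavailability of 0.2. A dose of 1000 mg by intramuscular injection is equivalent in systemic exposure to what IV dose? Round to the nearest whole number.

D_iv = 200 mg

Systemic exposure from an extravascular dose = F × D_ev, so the equivalent IV dose is F × D_ev.
D_iv = F × D_ev = 0.2 × 1000 = 200 mg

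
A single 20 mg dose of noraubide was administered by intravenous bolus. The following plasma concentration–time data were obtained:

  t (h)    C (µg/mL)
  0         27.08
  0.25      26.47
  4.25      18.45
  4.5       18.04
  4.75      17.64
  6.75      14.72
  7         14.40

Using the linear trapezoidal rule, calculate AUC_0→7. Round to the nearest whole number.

Trapezoidal AUC_0→7:
  [0→0.25]: (27.08+26.47)/2 × 0.25 = 6.69375
  [0.25→4.25]: (26.47+18.45)/2 × 4 = 89.84
  [4.25→4.5]: (18.45+18.04)/2 × 0.25 = 4.56125
  [4.5→4.75]: (18.04+17.64)/2 × 0.25 = 4.46
  [4.75→6.75]: (17.64+14.72)/2 × 2 = 32.36
  [6.75→7]: (14.72+14.40)/2 × 0.25 = 3.64
  Sum = 141.555 µg/mL·h

AUC = 142 µg/mL·h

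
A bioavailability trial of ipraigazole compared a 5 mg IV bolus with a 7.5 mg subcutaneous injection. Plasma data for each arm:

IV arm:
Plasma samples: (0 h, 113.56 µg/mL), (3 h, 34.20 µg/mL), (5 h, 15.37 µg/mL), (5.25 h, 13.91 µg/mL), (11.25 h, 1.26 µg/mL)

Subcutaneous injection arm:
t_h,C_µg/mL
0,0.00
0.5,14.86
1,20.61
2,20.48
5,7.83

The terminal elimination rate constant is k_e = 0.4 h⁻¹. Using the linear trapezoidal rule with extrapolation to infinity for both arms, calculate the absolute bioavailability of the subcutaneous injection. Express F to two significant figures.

Trapezoidal AUC_0→11.25 (IV):
  [0→3]: (113.56+34.20)/2 × 3 = 221.64
  [3→5]: (34.20+15.37)/2 × 2 = 49.57
  [5→5.25]: (15.37+13.91)/2 × 0.25 = 3.66
  [5.25→11.25]: (13.91+1.26)/2 × 6 = 45.51
  Sum = 320.38 µg/mL·h
IV tail: 1.26/0.4 = 3.150; AUC_iv,0→∞ = 320.38 + 3.150 = 323.53 µg/mL·h
Trapezoidal AUC_0→5 (subcutaneous injection):
  [0→0.5]: (0.00+14.86)/2 × 0.5 = 3.715
  [0.5→1]: (14.86+20.61)/2 × 0.5 = 8.8675
  [1→2]: (20.61+20.48)/2 × 1 = 20.545
  [2→5]: (20.48+7.83)/2 × 3 = 42.465
  Sum = 75.5925 µg/mL·h
subcutaneous injection tail: 7.83/0.4 = 19.575; AUC_ev,0→∞ = 75.5925 + 19.575 = 95.1675 µg/mL·h
F = (AUC_ev/D_ev)/(AUC_iv/D_iv) = (95.1675/7.5)/(323.53/5) = 12.689/64.706 = 0.1961

F = 0.20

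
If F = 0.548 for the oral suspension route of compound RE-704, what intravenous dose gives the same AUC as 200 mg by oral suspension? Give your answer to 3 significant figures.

Systemic exposure from an extravascular dose = F × D_ev, so the equivalent IV dose is F × D_ev.
D_iv = F × D_ev = 0.548 × 200 = 109.6 mg

D_iv = 110 mg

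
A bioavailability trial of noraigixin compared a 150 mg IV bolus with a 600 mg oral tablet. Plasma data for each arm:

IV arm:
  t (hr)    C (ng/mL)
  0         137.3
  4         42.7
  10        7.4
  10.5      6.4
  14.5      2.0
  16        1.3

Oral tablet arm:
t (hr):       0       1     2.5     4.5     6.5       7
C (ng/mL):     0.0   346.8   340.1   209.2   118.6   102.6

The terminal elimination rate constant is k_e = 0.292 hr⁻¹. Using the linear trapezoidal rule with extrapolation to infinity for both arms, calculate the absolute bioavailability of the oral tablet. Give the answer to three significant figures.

F = 0.917

Trapezoidal AUC_0→16 (IV):
  [0→4]: (137.3+42.7)/2 × 4 = 360.0
  [4→10]: (42.7+7.4)/2 × 6 = 150.3
  [10→10.5]: (7.4+6.4)/2 × 0.5 = 3.45
  [10.5→14.5]: (6.4+2.0)/2 × 4 = 16.8
  [14.5→16]: (2.0+1.3)/2 × 1.5 = 2.475
  Sum = 533.025 ng/mL·hr
IV tail: 1.3/0.292 = 4.452; AUC_iv,0→∞ = 533.025 + 4.452 = 537.477 ng/mL·hr
Trapezoidal AUC_0→7 (oral tablet):
  [0→1]: (0.0+346.8)/2 × 1 = 173.4
  [1→2.5]: (346.8+340.1)/2 × 1.5 = 515.175
  [2.5→4.5]: (340.1+209.2)/2 × 2 = 549.3
  [4.5→6.5]: (209.2+118.6)/2 × 2 = 327.8
  [6.5→7]: (118.6+102.6)/2 × 0.5 = 55.3
  Sum = 1620.975 ng/mL·hr
oral tablet tail: 102.6/0.292 = 351.370; AUC_ev,0→∞ = 1620.975 + 351.370 = 1972.345 ng/mL·hr
F = (AUC_ev/D_ev)/(AUC_iv/D_iv) = (1972.345/600)/(537.477/150) = 3.28724/3.58318 = 0.9174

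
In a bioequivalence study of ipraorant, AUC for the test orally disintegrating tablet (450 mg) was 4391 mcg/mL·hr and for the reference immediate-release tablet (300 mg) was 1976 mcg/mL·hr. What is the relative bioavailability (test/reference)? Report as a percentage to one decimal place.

F_rel = (AUC_test/D_test) / (AUC_ref/D_ref)
      = (4391/450) / (1976/300)
      = 9.75778 / 6.58667 = 1.4814 = 148.14%

F_rel = 148.1%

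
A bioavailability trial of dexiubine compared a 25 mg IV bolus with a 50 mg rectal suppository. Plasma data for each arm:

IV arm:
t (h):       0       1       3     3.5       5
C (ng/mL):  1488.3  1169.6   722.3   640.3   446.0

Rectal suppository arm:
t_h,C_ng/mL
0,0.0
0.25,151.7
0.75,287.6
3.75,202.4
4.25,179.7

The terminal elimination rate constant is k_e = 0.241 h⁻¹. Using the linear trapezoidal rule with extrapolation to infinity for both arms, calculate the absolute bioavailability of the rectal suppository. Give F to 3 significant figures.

F = 0.137

Trapezoidal AUC_0→5 (IV):
  [0→1]: (1488.3+1169.6)/2 × 1 = 1328.95
  [1→3]: (1169.6+722.3)/2 × 2 = 1891.9
  [3→3.5]: (722.3+640.3)/2 × 0.5 = 340.65
  [3.5→5]: (640.3+446.0)/2 × 1.5 = 814.725
  Sum = 4376.225 ng/mL·h
IV tail: 446.0/0.241 = 1850.622; AUC_iv,0→∞ = 4376.225 + 1850.622 = 6226.847 ng/mL·h
Trapezoidal AUC_0→4.25 (rectal suppository):
  [0→0.25]: (0.0+151.7)/2 × 0.25 = 18.9625
  [0.25→0.75]: (151.7+287.6)/2 × 0.5 = 109.825
  [0.75→3.75]: (287.6+202.4)/2 × 3 = 735.0
  [3.75→4.25]: (202.4+179.7)/2 × 0.5 = 95.525
  Sum = 959.3125 ng/mL·h
rectal suppository tail: 179.7/0.241 = 745.643; AUC_ev,0→∞ = 959.3125 + 745.643 = 1704.9555 ng/mL·h
F = (AUC_ev/D_ev)/(AUC_iv/D_iv) = (1704.9555/50)/(6226.847/25) = 34.09911/249.07388 = 0.1369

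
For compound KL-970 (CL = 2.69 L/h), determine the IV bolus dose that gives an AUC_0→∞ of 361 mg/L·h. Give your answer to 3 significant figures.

Dose = 971 mg

Dose_iv = CL × AUC_0→∞
     = 2.69 × 361 = 971.09 mg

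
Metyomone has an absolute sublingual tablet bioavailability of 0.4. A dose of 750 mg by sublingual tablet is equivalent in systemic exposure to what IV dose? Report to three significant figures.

Systemic exposure from an extravascular dose = F × D_ev, so the equivalent IV dose is F × D_ev.
D_iv = F × D_ev = 0.4 × 750 = 300 mg

D_iv = 300 mg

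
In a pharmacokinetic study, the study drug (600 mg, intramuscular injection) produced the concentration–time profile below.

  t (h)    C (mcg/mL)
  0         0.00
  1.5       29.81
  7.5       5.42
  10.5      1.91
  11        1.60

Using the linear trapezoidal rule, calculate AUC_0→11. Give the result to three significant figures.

Trapezoidal AUC_0→11:
  [0→1.5]: (0.00+29.81)/2 × 1.5 = 22.3575
  [1.5→7.5]: (29.81+5.42)/2 × 6 = 105.69
  [7.5→10.5]: (5.42+1.91)/2 × 3 = 10.995
  [10.5→11]: (1.91+1.60)/2 × 0.5 = 0.8775
  Sum = 139.92 mcg/mL·h

AUC = 140 mcg/mL·h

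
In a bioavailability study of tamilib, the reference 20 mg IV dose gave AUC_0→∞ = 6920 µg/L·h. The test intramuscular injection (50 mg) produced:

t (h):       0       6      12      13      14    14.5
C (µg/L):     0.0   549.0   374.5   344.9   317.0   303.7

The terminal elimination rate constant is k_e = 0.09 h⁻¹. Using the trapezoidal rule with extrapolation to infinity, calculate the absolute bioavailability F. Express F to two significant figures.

F = 0.50

Trapezoidal AUC_0→14.5 (intramuscular injection):
  [0→6]: (0.0+549.0)/2 × 6 = 1647.0
  [6→12]: (549.0+374.5)/2 × 6 = 2770.5
  [12→13]: (374.5+344.9)/2 × 1 = 359.7
  [13→14]: (344.9+317.0)/2 × 1 = 330.95
  [14→14.5]: (317.0+303.7)/2 × 0.5 = 155.175
  Sum = 5263.325 µg/L·h
Tail: C_last/k_e = 303.7/0.09 = 3374.444
AUC_0→∞ (intramuscular injection) = 5263.325 + 3374.444 = 8637.769 µg/L·h
F = (AUC_ev/D_ev)/(AUC_iv/D_iv) = (8637.769/50)/(6920/20) = 172.75538/346 = 0.4993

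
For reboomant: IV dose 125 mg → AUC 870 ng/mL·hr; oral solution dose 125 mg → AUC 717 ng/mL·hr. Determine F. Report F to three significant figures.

F = (AUC_ev / D_ev) / (AUC_iv / D_iv)
  = (717/125) / (870/125)
  = 5.736 / 6.96 = 0.8241

F = 0.824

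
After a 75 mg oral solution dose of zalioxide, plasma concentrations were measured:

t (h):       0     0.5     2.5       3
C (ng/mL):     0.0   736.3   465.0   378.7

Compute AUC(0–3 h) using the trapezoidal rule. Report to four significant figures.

Trapezoidal AUC_0→3:
  [0→0.5]: (0.0+736.3)/2 × 0.5 = 184.075
  [0.5→2.5]: (736.3+465.0)/2 × 2 = 1201.3
  [2.5→3]: (465.0+378.7)/2 × 0.5 = 210.925
  Sum = 1596.3 ng/mL·h

AUC = 1596 ng/mL·h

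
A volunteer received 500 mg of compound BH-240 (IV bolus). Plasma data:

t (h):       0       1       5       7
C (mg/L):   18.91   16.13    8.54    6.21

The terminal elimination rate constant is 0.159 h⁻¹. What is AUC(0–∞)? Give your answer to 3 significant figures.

Trapezoidal AUC_0→7:
  [0→1]: (18.91+16.13)/2 × 1 = 17.52
  [1→5]: (16.13+8.54)/2 × 4 = 49.34
  [5→7]: (8.54+6.21)/2 × 2 = 14.75
  Sum = 81.61 mg/L·h
Extrapolated tail: C_last / k_e = 6.21 / 0.159 = 39.057
AUC_0→∞ = 81.61 + 39.057 = 120.667 mg/L·h

AUC = 121 mg/L·h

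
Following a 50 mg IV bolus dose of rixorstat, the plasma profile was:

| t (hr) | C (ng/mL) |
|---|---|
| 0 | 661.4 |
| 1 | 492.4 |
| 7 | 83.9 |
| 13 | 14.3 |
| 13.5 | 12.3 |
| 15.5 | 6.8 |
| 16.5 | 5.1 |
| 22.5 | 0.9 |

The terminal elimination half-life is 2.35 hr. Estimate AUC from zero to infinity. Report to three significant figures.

Trapezoidal AUC_0→22.5:
  [0→1]: (661.4+492.4)/2 × 1 = 576.9
  [1→7]: (492.4+83.9)/2 × 6 = 1728.9
  [7→13]: (83.9+14.3)/2 × 6 = 294.6
  [13→13.5]: (14.3+12.3)/2 × 0.5 = 6.65
  [13.5→15.5]: (12.3+6.8)/2 × 2 = 19.1
  [15.5→16.5]: (6.8+5.1)/2 × 1 = 5.95
  [16.5→22.5]: (5.1+0.9)/2 × 6 = 18.0
  Sum = 2650.1 ng/mL·hr
k_e = ln2 / t½ = 0.693147 / 2.35 = 0.2950 hr^-1
Extrapolated tail: C_last / k_e = 0.9 / 0.295 = 3.051
AUC_0→∞ = 2650.1 + 3.051 = 2653.151 ng/mL·hr

AUC = 2650 ng/mL·hr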